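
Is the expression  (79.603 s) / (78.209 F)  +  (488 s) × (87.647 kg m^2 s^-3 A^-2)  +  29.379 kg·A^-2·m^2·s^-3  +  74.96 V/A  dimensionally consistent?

Work out the base dimensions of each:
  (79.603 s) / (78.209 F):  [s] / [kg⁻¹·m⁻²·s⁴·A²] = kg·m²·s⁻³·A⁻²
  (488 s) × (87.647 kg m^2 s^-3 A^-2):  [s] · [kg·m²·s⁻³·A⁻²] = kg·m²·s⁻²·A⁻²
  29.379 kg·A^-2·m^2·s^-3:  kg·m²·s⁻³·A⁻²
  74.96 V/A:  V·A⁻¹ = J·C⁻¹·A⁻¹ = kg·m²·s⁻³·A⁻²
The terms do not share a single dimension (kg·m²·s⁻²·A⁻² vs kg·m²·s⁻³·A⁻²).

No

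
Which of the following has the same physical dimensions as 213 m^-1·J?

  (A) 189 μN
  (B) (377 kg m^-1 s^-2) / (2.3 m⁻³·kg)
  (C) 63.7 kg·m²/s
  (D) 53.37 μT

(A)

Reference: J·m⁻¹ = N·m·m⁻¹ = kg·m·s⁻².
Each option:
  (A) N = kg·m·s⁻²  ← same
  (B) [kg·m⁻¹·s⁻²] / [kg·m⁻³] = m²·s⁻²
  (C) kg·m²·s⁻¹
  (D) T = Wb·m⁻² = kg·s⁻²·A⁻¹
Only (A) matches kg·m·s⁻².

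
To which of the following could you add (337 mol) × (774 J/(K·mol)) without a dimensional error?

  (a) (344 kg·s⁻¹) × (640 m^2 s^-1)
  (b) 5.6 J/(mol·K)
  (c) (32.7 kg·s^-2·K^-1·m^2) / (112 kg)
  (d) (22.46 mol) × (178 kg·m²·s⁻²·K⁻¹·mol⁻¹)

(d)

Reference: [mol] · [kg·m²·s⁻²·K⁻¹·mol⁻¹] = kg·m²·s⁻²·K⁻¹.
Each option:
  (a) [kg·s⁻¹] · [m²·s⁻¹] = kg·m²·s⁻²
  (b) J·mol⁻¹·K⁻¹ = N·m·mol⁻¹·K⁻¹ = kg·m²·s⁻²·K⁻¹·mol⁻¹
  (c) [kg·m²·s⁻²·K⁻¹] / [kg] = m²·s⁻²·K⁻¹
  (d) [mol] · [kg·m²·s⁻²·K⁻¹·mol⁻¹] = kg·m²·s⁻²·K⁻¹  ← same
Only (d) matches kg·m²·s⁻²·K⁻¹.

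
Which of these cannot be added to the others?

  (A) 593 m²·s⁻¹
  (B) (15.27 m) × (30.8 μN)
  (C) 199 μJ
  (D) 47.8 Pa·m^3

In SI base units:
  (A) m²·s⁻¹
  (B) [m] · [kg·m·s⁻²] = kg·m²·s⁻²
  (C) J = N·m = kg·m²·s⁻²
  (D) Pa·m³ = N·m⁻²·m³ = kg·m²·s⁻²
All reduce to kg·m²·s⁻² except (A), which is m²·s⁻¹.

(A)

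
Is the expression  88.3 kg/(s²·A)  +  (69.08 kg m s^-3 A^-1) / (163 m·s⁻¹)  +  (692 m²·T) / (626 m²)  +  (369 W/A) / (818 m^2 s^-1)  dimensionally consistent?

In SI base units:
  88.3 kg/(s²·A):  kg·s⁻²·A⁻¹
  (69.08 kg m s^-3 A^-1) / (163 m·s⁻¹):  [kg·m·s⁻³·A⁻¹] / [m·s⁻¹] = kg·s⁻²·A⁻¹
  (692 m²·T) / (626 m²):  [kg·m²·s⁻²·A⁻¹] / [m²] = kg·s⁻²·A⁻¹
  (369 W/A) / (818 m^2 s^-1):  [kg·m²·s⁻³·A⁻¹] / [m²·s⁻¹] = kg·s⁻²·A⁻¹
Every term reduces to kg·s⁻²·A⁻¹.

Yes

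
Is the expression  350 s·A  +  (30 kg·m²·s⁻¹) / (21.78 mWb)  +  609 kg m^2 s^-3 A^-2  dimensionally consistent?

No

Reduce each to base SI dimensions:
  350 s·A:  A·s = s·A
  (30 kg·m²·s⁻¹) / (21.78 mWb):  [kg·m²·s⁻¹] / [kg·m²·s⁻²·A⁻¹] = s·A
  609 kg m^2 s^-3 A^-2:  kg·m²·s⁻³·A⁻²
The terms do not share a single dimension (kg·m²·s⁻³·A⁻² vs s·A).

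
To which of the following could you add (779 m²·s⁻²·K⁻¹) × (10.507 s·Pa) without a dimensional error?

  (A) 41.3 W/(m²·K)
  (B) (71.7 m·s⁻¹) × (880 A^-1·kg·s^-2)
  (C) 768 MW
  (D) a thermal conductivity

(D)

Reference: [m²·s⁻²·K⁻¹] · [kg·m⁻¹·s⁻¹] = kg·m·s⁻³·K⁻¹.
Each option:
  (A) W·m⁻²·K⁻¹ = J·s⁻¹·m⁻²·K⁻¹ = kg·s⁻³·K⁻¹
  (B) [m·s⁻¹] · [kg·s⁻²·A⁻¹] = kg·m·s⁻³·A⁻¹
  (C) W = J·s⁻¹ = kg·m²·s⁻³
  (D) [thermal conductivity] = kg·m·s⁻³·K⁻¹  ← same
Only (D) matches kg·m·s⁻³·K⁻¹.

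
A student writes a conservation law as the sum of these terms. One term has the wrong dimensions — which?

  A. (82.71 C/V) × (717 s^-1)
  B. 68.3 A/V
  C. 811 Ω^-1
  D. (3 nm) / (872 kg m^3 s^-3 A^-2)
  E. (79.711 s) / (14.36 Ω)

Work out the base dimensions of each:
  A. [kg⁻¹·m⁻²·s⁴·A²] · [s⁻¹] = kg⁻¹·m⁻²·s³·A²
  B. A·V⁻¹ = A·(J·C⁻¹)⁻¹ = kg⁻¹·m⁻²·s³·A²
  C. Ω⁻¹ = (V·A⁻¹)⁻¹ = kg⁻¹·m⁻²·s³·A²
  D. [m] / [kg·m³·s⁻³·A⁻²] = kg⁻¹·m⁻²·s³·A²
  E. [s] / [kg·m²·s⁻³·A⁻²] = kg⁻¹·m⁻²·s⁴·A²
All reduce to kg⁻¹·m⁻²·s³·A² except E., which is kg⁻¹·m⁻²·s⁴·A².

E.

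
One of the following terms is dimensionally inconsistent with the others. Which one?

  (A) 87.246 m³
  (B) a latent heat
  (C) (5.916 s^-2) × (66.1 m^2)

(A)

Work out the base dimensions of each:
  (A) m³
  (B) [latent heat] = m²·s⁻²
  (C) [s⁻²] · [m²] = m²·s⁻²
All reduce to m²·s⁻² except (A), which is m³.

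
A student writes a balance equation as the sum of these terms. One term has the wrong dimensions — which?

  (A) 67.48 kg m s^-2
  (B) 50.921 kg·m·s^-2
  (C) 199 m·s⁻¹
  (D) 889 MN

(C)

Expand each in SI base units:
  (A) kg·m·s⁻²
  (B) kg·m·s⁻²
  (C) m·s⁻¹
  (D) N = kg·m·s⁻²
All reduce to kg·m·s⁻² except (C), which is m·s⁻¹.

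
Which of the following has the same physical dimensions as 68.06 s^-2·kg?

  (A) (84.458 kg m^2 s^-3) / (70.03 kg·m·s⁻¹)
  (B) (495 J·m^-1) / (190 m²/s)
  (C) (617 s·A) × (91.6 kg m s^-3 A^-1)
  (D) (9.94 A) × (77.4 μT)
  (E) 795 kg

Reference: kg·s⁻².
Each option:
  (A) [kg·m²·s⁻³] / [kg·m·s⁻¹] = m·s⁻²
  (B) [kg·m·s⁻²] / [m²·s⁻¹] = kg·m⁻¹·s⁻¹
  (C) [s·A] · [kg·m·s⁻³·A⁻¹] = kg·m·s⁻²
  (D) [A] · [kg·s⁻²·A⁻¹] = kg·s⁻²  ← same
  (E) kg
Only (D) matches kg·s⁻².

(D)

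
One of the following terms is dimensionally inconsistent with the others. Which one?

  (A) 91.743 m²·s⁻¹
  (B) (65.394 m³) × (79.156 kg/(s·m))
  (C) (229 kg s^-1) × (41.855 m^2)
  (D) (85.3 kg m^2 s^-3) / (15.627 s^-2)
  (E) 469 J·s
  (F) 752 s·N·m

In SI base units:
  (A) m²·s⁻¹
  (B) [m³] · [kg·m⁻¹·s⁻¹] = kg·m²·s⁻¹
  (C) [kg·s⁻¹] · [m²] = kg·m²·s⁻¹
  (D) [kg·m²·s⁻³] / [s⁻²] = kg·m²·s⁻¹
  (E) J·s = N·m·s = kg·m²·s⁻¹
  (F) N·m·s = kg·m·s⁻²·m·s = kg·m²·s⁻¹
All reduce to kg·m²·s⁻¹ except (A), which is m²·s⁻¹.

(A)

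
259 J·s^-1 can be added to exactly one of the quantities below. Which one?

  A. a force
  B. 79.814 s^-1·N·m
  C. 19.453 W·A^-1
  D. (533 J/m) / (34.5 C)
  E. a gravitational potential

B.

Reference: J·s⁻¹ = N·m·s⁻¹ = kg·m²·s⁻³.
Each option:
  A. [force] = kg·m·s⁻²
  B. N·m·s⁻¹ = kg·m·s⁻²·m·s⁻¹ = kg·m²·s⁻³  ← same
  C. W·A⁻¹ = J·s⁻¹·A⁻¹ = kg·m²·s⁻³·A⁻¹
  D. [kg·m·s⁻²] / [s·A] = kg·m·s⁻³·A⁻¹
  E. [gravitational potential] = m²·s⁻²
Only B. matches kg·m²·s⁻³.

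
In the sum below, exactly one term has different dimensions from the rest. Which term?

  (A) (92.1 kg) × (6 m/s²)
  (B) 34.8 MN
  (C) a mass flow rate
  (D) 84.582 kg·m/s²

(C)

Work out the base dimensions of each:
  (A) [kg] · [m·s⁻²] = kg·m·s⁻²
  (B) N = kg·m·s⁻²
  (C) [mass flow rate] = kg·s⁻¹
  (D) kg·m·s⁻²
All reduce to kg·m·s⁻² except (C), which is kg·s⁻¹.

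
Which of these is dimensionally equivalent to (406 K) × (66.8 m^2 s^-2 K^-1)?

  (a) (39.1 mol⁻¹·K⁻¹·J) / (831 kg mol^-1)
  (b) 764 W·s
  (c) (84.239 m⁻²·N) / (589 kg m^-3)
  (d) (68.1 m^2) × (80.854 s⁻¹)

(c)

Reference: [K] · [m²·s⁻²·K⁻¹] = m²·s⁻².
Each option:
  (a) [kg·m²·s⁻²·K⁻¹·mol⁻¹] / [kg·mol⁻¹] = m²·s⁻²·K⁻¹
  (b) W·s = J·s⁻¹·s = kg·m²·s⁻²
  (c) [kg·m⁻¹·s⁻²] / [kg·m⁻³] = m²·s⁻²  ← same
  (d) [m²] · [s⁻¹] = m²·s⁻¹
Only (c) matches m²·s⁻².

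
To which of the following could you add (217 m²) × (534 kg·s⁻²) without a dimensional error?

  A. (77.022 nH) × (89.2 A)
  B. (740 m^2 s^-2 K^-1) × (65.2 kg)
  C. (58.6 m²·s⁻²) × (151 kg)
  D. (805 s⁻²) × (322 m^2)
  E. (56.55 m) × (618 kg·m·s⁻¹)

Reference: [m²] · [kg·s⁻²] = kg·m²·s⁻².
Each option:
  A. [kg·m²·s⁻²·A⁻²] · [A] = kg·m²·s⁻²·A⁻¹
  B. [m²·s⁻²·K⁻¹] · [kg] = kg·m²·s⁻²·K⁻¹
  C. [m²·s⁻²] · [kg] = kg·m²·s⁻²  ← same
  D. [s⁻²] · [m²] = m²·s⁻²
  E. [m] · [kg·m·s⁻¹] = kg·m²·s⁻¹
Only C. matches kg·m²·s⁻².

C.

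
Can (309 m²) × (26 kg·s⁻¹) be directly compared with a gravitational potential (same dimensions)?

No

Expand each in SI base units:
  (309 m²) × (26 kg·s⁻¹):  [m²] · [kg·s⁻¹] = kg·m²·s⁻¹
  a gravitational potential:  [gravitational potential] = m²·s⁻²
kg·m²·s⁻¹ ≠ m²·s⁻², so they cannot be added.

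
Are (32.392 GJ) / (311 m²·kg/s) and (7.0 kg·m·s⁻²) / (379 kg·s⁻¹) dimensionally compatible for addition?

Work out the base dimensions of each:
  (32.392 GJ) / (311 m²·kg/s):  [kg·m²·s⁻²] / [kg·m²·s⁻¹] = s⁻¹
  (7.0 kg·m·s⁻²) / (379 kg·s⁻¹):  [kg·m·s⁻²] / [kg·s⁻¹] = m·s⁻¹
s⁻¹ ≠ m·s⁻¹, so they cannot be added.

No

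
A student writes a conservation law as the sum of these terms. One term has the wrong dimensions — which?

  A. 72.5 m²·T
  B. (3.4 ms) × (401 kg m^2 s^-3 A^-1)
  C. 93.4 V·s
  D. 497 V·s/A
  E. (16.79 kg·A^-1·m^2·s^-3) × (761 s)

Reduce each to base SI dimensions:
  A. T·m² = Wb·m⁻²·m² = kg·m²·s⁻²·A⁻¹
  B. [s] · [kg·m²·s⁻³·A⁻¹] = kg·m²·s⁻²·A⁻¹
  C. V·s = J·C⁻¹·s = kg·m²·s⁻²·A⁻¹
  D. V·s·A⁻¹ = J·C⁻¹·s·A⁻¹ = kg·m²·s⁻²·A⁻²
  E. [kg·m²·s⁻³·A⁻¹] · [s] = kg·m²·s⁻²·A⁻¹
All reduce to kg·m²·s⁻²·A⁻¹ except D., which is kg·m²·s⁻²·A⁻².

D.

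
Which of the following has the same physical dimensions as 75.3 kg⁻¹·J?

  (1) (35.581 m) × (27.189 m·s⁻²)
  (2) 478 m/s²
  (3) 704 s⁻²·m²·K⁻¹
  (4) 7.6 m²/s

(1)

Reference: J·kg⁻¹ = N·m·kg⁻¹ = m²·s⁻².
Each option:
  (1) [m] · [m·s⁻²] = m²·s⁻²  ← same
  (2) m·s⁻²
  (3) m²·s⁻²·K⁻¹
  (4) m²·s⁻¹
Only (1) matches m²·s⁻².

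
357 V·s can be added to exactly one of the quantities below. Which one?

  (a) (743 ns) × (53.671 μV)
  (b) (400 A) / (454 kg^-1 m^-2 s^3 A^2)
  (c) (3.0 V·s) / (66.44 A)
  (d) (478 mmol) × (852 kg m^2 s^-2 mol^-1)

Reference: V·s = J·C⁻¹·s = kg·m²·s⁻²·A⁻¹.
Each option:
  (a) [s] · [kg·m²·s⁻³·A⁻¹] = kg·m²·s⁻²·A⁻¹  ← same
  (b) [A] / [kg⁻¹·m⁻²·s³·A²] = kg·m²·s⁻³·A⁻¹
  (c) [kg·m²·s⁻²·A⁻¹] / [A] = kg·m²·s⁻²·A⁻²
  (d) [mol] · [kg·m²·s⁻²·mol⁻¹] = kg·m²·s⁻²
Only (a) matches kg·m²·s⁻²·A⁻¹.

(a)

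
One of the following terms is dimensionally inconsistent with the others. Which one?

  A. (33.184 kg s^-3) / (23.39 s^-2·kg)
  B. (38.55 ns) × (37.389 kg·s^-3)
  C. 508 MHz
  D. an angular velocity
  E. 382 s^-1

Work out the base dimensions of each:
  A. [kg·s⁻³] / [kg·s⁻²] = s⁻¹
  B. [s] · [kg·s⁻³] = kg·s⁻²
  C. Hz = s⁻¹
  D. [angular velocity] = s⁻¹
  E. s⁻¹
All reduce to s⁻¹ except B., which is kg·s⁻².

B.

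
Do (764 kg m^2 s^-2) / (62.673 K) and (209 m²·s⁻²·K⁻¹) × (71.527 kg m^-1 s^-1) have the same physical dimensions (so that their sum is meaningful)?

No

Work out the base dimensions of each:
  (764 kg m^2 s^-2) / (62.673 K):  [kg·m²·s⁻²] / [K] = kg·m²·s⁻²·K⁻¹
  (209 m²·s⁻²·K⁻¹) × (71.527 kg m^-1 s^-1):  [m²·s⁻²·K⁻¹] · [kg·m⁻¹·s⁻¹] = kg·m·s⁻³·K⁻¹
kg·m²·s⁻²·K⁻¹ ≠ kg·m·s⁻³·K⁻¹, so they cannot be added.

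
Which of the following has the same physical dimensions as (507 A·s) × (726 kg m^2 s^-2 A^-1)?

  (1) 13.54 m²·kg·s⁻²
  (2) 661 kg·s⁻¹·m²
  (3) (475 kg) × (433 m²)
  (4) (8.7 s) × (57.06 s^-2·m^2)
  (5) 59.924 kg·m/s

(2)

Reference: [s·A] · [kg·m²·s⁻²·A⁻¹] = kg·m²·s⁻¹.
Each option:
  (1) kg·m²·s⁻²
  (2) kg·m²·s⁻¹  ← same
  (3) [kg] · [m²] = kg·m²
  (4) [s] · [m²·s⁻²] = m²·s⁻¹
  (5) kg·m·s⁻¹
Only (2) matches kg·m²·s⁻¹.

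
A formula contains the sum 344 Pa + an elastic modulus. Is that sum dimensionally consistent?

Yes

Expand each in SI base units:
  344 Pa:  Pa = N·m⁻² = kg·m⁻¹·s⁻²
  an elastic modulus:  [elastic modulus] = kg·m⁻¹·s⁻²
Both are kg·m⁻¹·s⁻², so they have the same dimensions and can be added.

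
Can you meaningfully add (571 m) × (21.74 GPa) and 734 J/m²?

Expand each in SI base units:
  (571 m) × (21.74 GPa):  [m] · [kg·m⁻¹·s⁻²] = kg·s⁻²
  734 J/m²:  J·m⁻² = N·m·m⁻² = kg·s⁻²
Both are kg·s⁻², so they have the same dimensions and can be added.

Yes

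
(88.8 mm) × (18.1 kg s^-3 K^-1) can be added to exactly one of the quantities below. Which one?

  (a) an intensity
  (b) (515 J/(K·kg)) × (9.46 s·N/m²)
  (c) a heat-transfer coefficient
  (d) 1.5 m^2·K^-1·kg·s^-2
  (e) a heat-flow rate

(b)

Reference: [m] · [kg·s⁻³·K⁻¹] = kg·m·s⁻³·K⁻¹.
Each option:
  (a) [intensity] = kg·s⁻³
  (b) [m²·s⁻²·K⁻¹] · [kg·m⁻¹·s⁻¹] = kg·m·s⁻³·K⁻¹  ← same
  (c) [heat-transfer coefficient] = kg·s⁻³·K⁻¹
  (d) kg·m²·s⁻²·K⁻¹
  (e) [heat-flow rate] = kg·m²·s⁻³
Only (b) matches kg·m·s⁻³·K⁻¹.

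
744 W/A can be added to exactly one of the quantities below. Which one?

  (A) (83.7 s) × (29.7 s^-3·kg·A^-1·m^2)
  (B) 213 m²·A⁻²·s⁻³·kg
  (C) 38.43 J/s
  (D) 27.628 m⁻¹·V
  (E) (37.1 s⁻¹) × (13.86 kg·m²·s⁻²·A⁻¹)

Reference: W·A⁻¹ = J·s⁻¹·A⁻¹ = kg·m²·s⁻³·A⁻¹.
Each option:
  (A) [s] · [kg·m²·s⁻³·A⁻¹] = kg·m²·s⁻²·A⁻¹
  (B) kg·m²·s⁻³·A⁻²
  (C) J·s⁻¹ = N·m·s⁻¹ = kg·m²·s⁻³
  (D) V·m⁻¹ = J·C⁻¹·m⁻¹ = kg·m·s⁻³·A⁻¹
  (E) [s⁻¹] · [kg·m²·s⁻²·A⁻¹] = kg·m²·s⁻³·A⁻¹  ← same
Only (E) matches kg·m²·s⁻³·A⁻¹.

(E)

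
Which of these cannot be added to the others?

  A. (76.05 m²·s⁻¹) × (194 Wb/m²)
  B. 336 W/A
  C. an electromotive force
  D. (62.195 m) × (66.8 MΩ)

D.

Expand each in SI base units:
  A. [m²·s⁻¹] · [kg·s⁻²·A⁻¹] = kg·m²·s⁻³·A⁻¹
  B. W·A⁻¹ = J·s⁻¹·A⁻¹ = kg·m²·s⁻³·A⁻¹
  C. [electromotive force] = kg·m²·s⁻³·A⁻¹
  D. [m] · [kg·m²·s⁻³·A⁻²] = kg·m³·s⁻³·A⁻²
All reduce to kg·m²·s⁻³·A⁻¹ except D., which is kg·m³·s⁻³·A⁻².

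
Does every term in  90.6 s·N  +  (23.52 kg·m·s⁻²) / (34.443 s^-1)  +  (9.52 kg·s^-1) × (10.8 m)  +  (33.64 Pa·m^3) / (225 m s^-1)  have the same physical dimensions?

Reduce each to base SI dimensions:
  90.6 s·N:  N·s = kg·m·s⁻²·s = kg·m·s⁻¹
  (23.52 kg·m·s⁻²) / (34.443 s^-1):  [kg·m·s⁻²] / [s⁻¹] = kg·m·s⁻¹
  (9.52 kg·s^-1) × (10.8 m):  [kg·s⁻¹] · [m] = kg·m·s⁻¹
  (33.64 Pa·m^3) / (225 m s^-1):  [kg·m²·s⁻²] / [m·s⁻¹] = kg·m·s⁻¹
Every term reduces to kg·m·s⁻¹.

Yes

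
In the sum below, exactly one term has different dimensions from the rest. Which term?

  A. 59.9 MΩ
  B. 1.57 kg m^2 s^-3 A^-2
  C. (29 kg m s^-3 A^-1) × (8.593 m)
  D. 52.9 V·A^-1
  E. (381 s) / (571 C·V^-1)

Reduce each to base SI dimensions:
  A. Ω = V·A⁻¹ = kg·m²·s⁻³·A⁻²
  B. kg·m²·s⁻³·A⁻²
  C. [kg·m·s⁻³·A⁻¹] · [m] = kg·m²·s⁻³·A⁻¹
  D. V·A⁻¹ = J·C⁻¹·A⁻¹ = kg·m²·s⁻³·A⁻²
  E. [s] / [kg⁻¹·m⁻²·s⁴·A²] = kg·m²·s⁻³·A⁻²
All reduce to kg·m²·s⁻³·A⁻² except C., which is kg·m²·s⁻³·A⁻¹.

C.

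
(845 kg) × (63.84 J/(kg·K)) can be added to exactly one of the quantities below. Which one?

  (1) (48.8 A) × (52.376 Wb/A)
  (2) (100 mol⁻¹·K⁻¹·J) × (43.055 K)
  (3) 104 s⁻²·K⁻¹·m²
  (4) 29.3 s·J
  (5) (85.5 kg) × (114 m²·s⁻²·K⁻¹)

Reference: [kg] · [m²·s⁻²·K⁻¹] = kg·m²·s⁻²·K⁻¹.
Each option:
  (1) [A] · [kg·m²·s⁻²·A⁻²] = kg·m²·s⁻²·A⁻¹
  (2) [kg·m²·s⁻²·K⁻¹·mol⁻¹] · [K] = kg·m²·s⁻²·mol⁻¹
  (3) m²·s⁻²·K⁻¹
  (4) J·s = N·m·s = kg·m²·s⁻¹
  (5) [kg] · [m²·s⁻²·K⁻¹] = kg·m²·s⁻²·K⁻¹  ← same
Only (5) matches kg·m²·s⁻²·K⁻¹.

(5)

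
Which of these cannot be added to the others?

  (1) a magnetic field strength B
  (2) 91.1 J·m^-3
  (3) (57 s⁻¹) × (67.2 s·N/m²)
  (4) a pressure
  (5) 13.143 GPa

(1)

Dimensions:
  (1) [magnetic field strength B] = kg·s⁻²·A⁻¹
  (2) J·m⁻³ = N·m·m⁻³ = kg·m⁻¹·s⁻²
  (3) [s⁻¹] · [kg·m⁻¹·s⁻¹] = kg·m⁻¹·s⁻²
  (4) [pressure] = kg·m⁻¹·s⁻²
  (5) Pa = N·m⁻² = kg·m⁻¹·s⁻²
All reduce to kg·m⁻¹·s⁻² except (1), which is kg·s⁻²·A⁻¹.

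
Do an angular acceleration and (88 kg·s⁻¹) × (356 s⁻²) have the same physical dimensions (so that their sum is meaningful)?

No

Expand each in SI base units:
  an angular acceleration:  [angular acceleration] = s⁻²
  (88 kg·s⁻¹) × (356 s⁻²):  [kg·s⁻¹] · [s⁻²] = kg·s⁻³
s⁻² ≠ kg·s⁻³, so they cannot be added.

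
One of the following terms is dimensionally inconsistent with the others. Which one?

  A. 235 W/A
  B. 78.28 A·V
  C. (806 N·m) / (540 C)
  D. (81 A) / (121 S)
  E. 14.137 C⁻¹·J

B.

Dimensions:
  A. W·A⁻¹ = J·s⁻¹·A⁻¹ = kg·m²·s⁻³·A⁻¹
  B. V·A = J·C⁻¹·A = kg·m²·s⁻³
  C. [kg·m²·s⁻²] / [s·A] = kg·m²·s⁻³·A⁻¹
  D. [A] / [kg⁻¹·m⁻²·s³·A²] = kg·m²·s⁻³·A⁻¹
  E. J·C⁻¹ = N·m·(s·A)⁻¹ = kg·m²·s⁻³·A⁻¹
All reduce to kg·m²·s⁻³·A⁻¹ except B., which is kg·m²·s⁻³.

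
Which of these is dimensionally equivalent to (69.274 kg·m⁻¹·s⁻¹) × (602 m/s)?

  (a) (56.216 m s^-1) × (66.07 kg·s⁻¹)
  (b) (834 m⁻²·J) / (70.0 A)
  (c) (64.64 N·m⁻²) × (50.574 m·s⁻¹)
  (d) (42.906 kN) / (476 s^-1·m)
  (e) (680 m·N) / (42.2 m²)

(e)

Reference: [kg·m⁻¹·s⁻¹] · [m·s⁻¹] = kg·s⁻².
Each option:
  (a) [m·s⁻¹] · [kg·s⁻¹] = kg·m·s⁻²
  (b) [kg·s⁻²] / [A] = kg·s⁻²·A⁻¹
  (c) [kg·m⁻¹·s⁻²] · [m·s⁻¹] = kg·s⁻³
  (d) [kg·m·s⁻²] / [m·s⁻¹] = kg·s⁻¹
  (e) [kg·m²·s⁻²] / [m²] = kg·s⁻²  ← same
Only (e) matches kg·s⁻².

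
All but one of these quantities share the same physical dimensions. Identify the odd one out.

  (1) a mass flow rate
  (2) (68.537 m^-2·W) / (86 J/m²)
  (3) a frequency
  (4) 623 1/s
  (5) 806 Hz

(1)

In SI base units:
  (1) [mass flow rate] = kg·s⁻¹
  (2) [kg·s⁻³] / [kg·s⁻²] = s⁻¹
  (3) [frequency] = s⁻¹
  (4) s⁻¹
  (5) Hz = s⁻¹
All reduce to s⁻¹ except (1), which is kg·s⁻¹.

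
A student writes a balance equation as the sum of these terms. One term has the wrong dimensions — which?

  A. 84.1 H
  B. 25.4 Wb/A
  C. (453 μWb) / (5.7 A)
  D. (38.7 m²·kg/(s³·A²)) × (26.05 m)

Dimensions:
  A. H = V·s·A⁻¹ = kg·m²·s⁻²·A⁻²
  B. Wb·A⁻¹ = V·s·A⁻¹ = kg·m²·s⁻²·A⁻²
  C. [kg·m²·s⁻²·A⁻¹] / [A] = kg·m²·s⁻²·A⁻²
  D. [kg·m²·s⁻³·A⁻²] · [m] = kg·m³·s⁻³·A⁻²
All reduce to kg·m²·s⁻²·A⁻² except D., which is kg·m³·s⁻³·A⁻².

D.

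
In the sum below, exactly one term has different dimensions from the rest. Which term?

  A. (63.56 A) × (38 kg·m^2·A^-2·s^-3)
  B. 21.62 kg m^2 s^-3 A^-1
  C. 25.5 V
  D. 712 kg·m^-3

In SI base units:
  A. [A] · [kg·m²·s⁻³·A⁻²] = kg·m²·s⁻³·A⁻¹
  B. kg·m²·s⁻³·A⁻¹
  C. V = J·C⁻¹ = kg·m²·s⁻³·A⁻¹
  D. kg·m⁻³
All reduce to kg·m²·s⁻³·A⁻¹ except D., which is kg·m⁻³.

D.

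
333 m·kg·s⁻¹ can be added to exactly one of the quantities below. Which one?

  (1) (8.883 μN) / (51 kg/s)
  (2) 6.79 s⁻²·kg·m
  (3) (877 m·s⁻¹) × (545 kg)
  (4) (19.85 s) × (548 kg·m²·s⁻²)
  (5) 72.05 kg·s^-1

(3)

Reference: kg·m·s⁻¹.
Each option:
  (1) [kg·m·s⁻²] / [kg·s⁻¹] = m·s⁻¹
  (2) kg·m·s⁻²
  (3) [m·s⁻¹] · [kg] = kg·m·s⁻¹  ← same
  (4) [s] · [kg·m²·s⁻²] = kg·m²·s⁻¹
  (5) kg·s⁻¹
Only (3) matches kg·m·s⁻¹.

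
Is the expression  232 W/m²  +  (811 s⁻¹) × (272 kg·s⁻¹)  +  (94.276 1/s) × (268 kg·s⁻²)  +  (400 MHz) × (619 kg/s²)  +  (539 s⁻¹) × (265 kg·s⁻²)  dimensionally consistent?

Work out the base dimensions of each:
  232 W/m²:  W·m⁻² = J·s⁻¹·m⁻² = kg·s⁻³
  (811 s⁻¹) × (272 kg·s⁻¹):  [s⁻¹] · [kg·s⁻¹] = kg·s⁻²
  (94.276 1/s) × (268 kg·s⁻²):  [s⁻¹] · [kg·s⁻²] = kg·s⁻³
  (400 MHz) × (619 kg/s²):  [s⁻¹] · [kg·s⁻²] = kg·s⁻³
  (539 s⁻¹) × (265 kg·s⁻²):  [s⁻¹] · [kg·s⁻²] = kg·s⁻³
The terms do not share a single dimension (kg·s⁻² vs kg·s⁻³).

No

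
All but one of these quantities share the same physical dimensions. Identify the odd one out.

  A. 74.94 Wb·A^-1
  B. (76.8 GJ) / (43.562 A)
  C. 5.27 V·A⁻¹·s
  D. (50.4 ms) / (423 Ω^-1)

Expand each in SI base units:
  A. Wb·A⁻¹ = V·s·A⁻¹ = kg·m²·s⁻²·A⁻²
  B. [kg·m²·s⁻²] / [A] = kg·m²·s⁻²·A⁻¹
  C. V·s·A⁻¹ = J·C⁻¹·s·A⁻¹ = kg·m²·s⁻²·A⁻²
  D. [s] / [kg⁻¹·m⁻²·s³·A²] = kg·m²·s⁻²·A⁻²
All reduce to kg·m²·s⁻²·A⁻² except B., which is kg·m²·s⁻²·A⁻¹.

B.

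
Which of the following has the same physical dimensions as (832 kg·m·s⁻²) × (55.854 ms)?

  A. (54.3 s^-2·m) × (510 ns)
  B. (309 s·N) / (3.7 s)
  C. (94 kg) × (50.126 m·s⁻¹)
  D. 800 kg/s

Reference: [kg·m·s⁻²] · [s] = kg·m·s⁻¹.
Each option:
  A. [m·s⁻²] · [s] = m·s⁻¹
  B. [kg·m·s⁻¹] / [s] = kg·m·s⁻²
  C. [kg] · [m·s⁻¹] = kg·m·s⁻¹  ← same
  D. kg·s⁻¹
Only C. matches kg·m·s⁻¹.

C.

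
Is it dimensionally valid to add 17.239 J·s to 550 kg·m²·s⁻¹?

Yes

In SI base units:
  17.239 J·s:  J·s = N·m·s = kg·m²·s⁻¹
  550 kg·m²·s⁻¹:  kg·m²·s⁻¹
Both are kg·m²·s⁻¹, so they have the same dimensions and can be added.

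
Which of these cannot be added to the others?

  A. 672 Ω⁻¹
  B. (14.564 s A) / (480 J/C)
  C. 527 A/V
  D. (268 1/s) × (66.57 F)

B.

In SI base units:
  A. Ω⁻¹ = (V·A⁻¹)⁻¹ = kg⁻¹·m⁻²·s³·A²
  B. [s·A] / [kg·m²·s⁻³·A⁻¹] = kg⁻¹·m⁻²·s⁴·A²
  C. A·V⁻¹ = A·(J·C⁻¹)⁻¹ = kg⁻¹·m⁻²·s³·A²
  D. [s⁻¹] · [kg⁻¹·m⁻²·s⁴·A²] = kg⁻¹·m⁻²·s³·A²
All reduce to kg⁻¹·m⁻²·s³·A² except B., which is kg⁻¹·m⁻²·s⁴·A².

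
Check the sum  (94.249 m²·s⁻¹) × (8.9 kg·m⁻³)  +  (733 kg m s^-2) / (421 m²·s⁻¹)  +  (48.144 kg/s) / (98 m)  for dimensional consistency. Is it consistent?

Dimensions:
  (94.249 m²·s⁻¹) × (8.9 kg·m⁻³):  [m²·s⁻¹] · [kg·m⁻³] = kg·m⁻¹·s⁻¹
  (733 kg m s^-2) / (421 m²·s⁻¹):  [kg·m·s⁻²] / [m²·s⁻¹] = kg·m⁻¹·s⁻¹
  (48.144 kg/s) / (98 m):  [kg·s⁻¹] / [m] = kg·m⁻¹·s⁻¹
Every term reduces to kg·m⁻¹·s⁻¹.

Yes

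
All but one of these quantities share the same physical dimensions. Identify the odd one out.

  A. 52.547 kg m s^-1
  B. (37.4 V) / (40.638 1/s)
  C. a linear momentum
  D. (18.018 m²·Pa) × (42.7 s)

B.

Reduce each to base SI dimensions:
  A. kg·m·s⁻¹
  B. [kg·m²·s⁻³·A⁻¹] / [s⁻¹] = kg·m²·s⁻²·A⁻¹
  C. [linear momentum] = kg·m·s⁻¹
  D. [kg·m·s⁻²] · [s] = kg·m·s⁻¹
All reduce to kg·m·s⁻¹ except B., which is kg·m²·s⁻²·A⁻¹.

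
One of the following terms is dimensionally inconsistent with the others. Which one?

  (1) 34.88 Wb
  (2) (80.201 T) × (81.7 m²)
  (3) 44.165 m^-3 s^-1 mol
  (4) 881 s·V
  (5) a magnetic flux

(3)

Reduce each to base SI dimensions:
  (1) Wb = V·s = kg·m²·s⁻²·A⁻¹
  (2) [kg·s⁻²·A⁻¹] · [m²] = kg·m²·s⁻²·A⁻¹
  (3) m⁻³·s⁻¹·mol
  (4) V·s = J·C⁻¹·s = kg·m²·s⁻²·A⁻¹
  (5) [magnetic flux] = kg·m²·s⁻²·A⁻¹
All reduce to kg·m²·s⁻²·A⁻¹ except (3), which is m⁻³·s⁻¹·mol.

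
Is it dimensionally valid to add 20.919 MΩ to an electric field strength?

No

Dimensions:
  20.919 MΩ:  Ω = V·A⁻¹ = kg·m²·s⁻³·A⁻²
  an electric field strength:  [electric field strength] = kg·m·s⁻³·A⁻¹
kg·m²·s⁻³·A⁻² ≠ kg·m·s⁻³·A⁻¹, so they cannot be added.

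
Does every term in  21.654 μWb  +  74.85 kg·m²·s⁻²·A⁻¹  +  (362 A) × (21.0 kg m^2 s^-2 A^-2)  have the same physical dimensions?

Reduce each to base SI dimensions:
  21.654 μWb:  Wb = V·s = kg·m²·s⁻²·A⁻¹
  74.85 kg·m²·s⁻²·A⁻¹:  kg·m²·s⁻²·A⁻¹
  (362 A) × (21.0 kg m^2 s^-2 A^-2):  [A] · [kg·m²·s⁻²·A⁻²] = kg·m²·s⁻²·A⁻¹
Every term reduces to kg·m²·s⁻²·A⁻¹.

Yes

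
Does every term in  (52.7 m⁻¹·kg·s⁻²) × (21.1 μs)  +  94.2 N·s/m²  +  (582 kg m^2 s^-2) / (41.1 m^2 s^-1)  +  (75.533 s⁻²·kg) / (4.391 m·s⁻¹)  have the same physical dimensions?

Expand each in SI base units:
  (52.7 m⁻¹·kg·s⁻²) × (21.1 μs):  [kg·m⁻¹·s⁻²] · [s] = kg·m⁻¹·s⁻¹
  94.2 N·s/m²:  N·s·m⁻² = kg·m·s⁻²·s·m⁻² = kg·m⁻¹·s⁻¹
  (582 kg m^2 s^-2) / (41.1 m^2 s^-1):  [kg·m²·s⁻²] / [m²·s⁻¹] = kg·s⁻¹
  (75.533 s⁻²·kg) / (4.391 m·s⁻¹):  [kg·s⁻²] / [m·s⁻¹] = kg·m⁻¹·s⁻¹
The terms do not share a single dimension (kg·m⁻¹·s⁻¹ vs kg·s⁻¹).

No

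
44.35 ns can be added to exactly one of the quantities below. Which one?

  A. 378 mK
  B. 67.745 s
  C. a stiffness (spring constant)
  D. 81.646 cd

B.

Reference: s.
Each option:
  A. K
  B. s  ← same
  C. [stiffness (spring constant)] = kg·s⁻²
  D. cd
Only B. matches s.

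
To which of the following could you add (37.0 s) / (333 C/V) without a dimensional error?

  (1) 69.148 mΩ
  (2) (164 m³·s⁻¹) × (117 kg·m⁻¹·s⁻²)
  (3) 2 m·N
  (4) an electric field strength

(1)

Reference: [s] / [kg⁻¹·m⁻²·s⁴·A²] = kg·m²·s⁻³·A⁻².
Each option:
  (1) Ω = V·A⁻¹ = kg·m²·s⁻³·A⁻²  ← same
  (2) [m³·s⁻¹] · [kg·m⁻¹·s⁻²] = kg·m²·s⁻³
  (3) N·m = kg·m·s⁻²·m = kg·m²·s⁻²
  (4) [electric field strength] = kg·m·s⁻³·A⁻¹
Only (1) matches kg·m²·s⁻³·A⁻².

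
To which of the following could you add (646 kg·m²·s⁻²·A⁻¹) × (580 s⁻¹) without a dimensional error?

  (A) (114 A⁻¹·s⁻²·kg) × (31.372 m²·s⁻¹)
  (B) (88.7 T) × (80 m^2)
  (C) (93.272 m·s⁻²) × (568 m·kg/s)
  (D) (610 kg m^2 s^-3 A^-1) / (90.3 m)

Reference: [kg·m²·s⁻²·A⁻¹] · [s⁻¹] = kg·m²·s⁻³·A⁻¹.
Each option:
  (A) [kg·s⁻²·A⁻¹] · [m²·s⁻¹] = kg·m²·s⁻³·A⁻¹  ← same
  (B) [kg·s⁻²·A⁻¹] · [m²] = kg·m²·s⁻²·A⁻¹
  (C) [m·s⁻²] · [kg·m·s⁻¹] = kg·m²·s⁻³
  (D) [kg·m²·s⁻³·A⁻¹] / [m] = kg·m·s⁻³·A⁻¹
Only (A) matches kg·m²·s⁻³·A⁻¹.

(A)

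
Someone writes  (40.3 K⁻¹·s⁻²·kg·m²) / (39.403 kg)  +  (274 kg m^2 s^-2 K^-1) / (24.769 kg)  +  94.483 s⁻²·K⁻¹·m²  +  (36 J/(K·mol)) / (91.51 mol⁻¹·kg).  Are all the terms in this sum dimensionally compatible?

Reduce each to base SI dimensions:
  (40.3 K⁻¹·s⁻²·kg·m²) / (39.403 kg):  [kg·m²·s⁻²·K⁻¹] / [kg] = m²·s⁻²·K⁻¹
  (274 kg m^2 s^-2 K^-1) / (24.769 kg):  [kg·m²·s⁻²·K⁻¹] / [kg] = m²·s⁻²·K⁻¹
  94.483 s⁻²·K⁻¹·m²:  m²·s⁻²·K⁻¹
  (36 J/(K·mol)) / (91.51 mol⁻¹·kg):  [kg·m²·s⁻²·K⁻¹·mol⁻¹] / [kg·mol⁻¹] = m²·s⁻²·K⁻¹
Every term reduces to m²·s⁻²·K⁻¹.

Yes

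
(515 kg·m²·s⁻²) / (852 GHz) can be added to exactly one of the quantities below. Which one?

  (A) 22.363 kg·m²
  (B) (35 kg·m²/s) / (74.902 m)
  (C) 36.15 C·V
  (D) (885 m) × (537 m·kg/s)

Reference: [kg·m²·s⁻²] / [s⁻¹] = kg·m²·s⁻¹.
Each option:
  (A) kg·m²
  (B) [kg·m²·s⁻¹] / [m] = kg·m·s⁻¹
  (C) C·V = s·A·J·C⁻¹ = kg·m²·s⁻²
  (D) [m] · [kg·m·s⁻¹] = kg·m²·s⁻¹  ← same
Only (D) matches kg·m²·s⁻¹.

(D)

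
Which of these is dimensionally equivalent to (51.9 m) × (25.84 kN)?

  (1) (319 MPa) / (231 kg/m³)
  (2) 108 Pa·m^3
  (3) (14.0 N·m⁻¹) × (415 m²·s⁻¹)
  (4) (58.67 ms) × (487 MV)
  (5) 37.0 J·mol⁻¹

Reference: [m] · [kg·m·s⁻²] = kg·m²·s⁻².
Each option:
  (1) [kg·m⁻¹·s⁻²] / [kg·m⁻³] = m²·s⁻²
  (2) Pa·m³ = N·m⁻²·m³ = kg·m²·s⁻²  ← same
  (3) [kg·s⁻²] · [m²·s⁻¹] = kg·m²·s⁻³
  (4) [s] · [kg·m²·s⁻³·A⁻¹] = kg·m²·s⁻²·A⁻¹
  (5) J·mol⁻¹ = N·m·mol⁻¹ = kg·m²·s⁻²·mol⁻¹
Only (2) matches kg·m²·s⁻².

(2)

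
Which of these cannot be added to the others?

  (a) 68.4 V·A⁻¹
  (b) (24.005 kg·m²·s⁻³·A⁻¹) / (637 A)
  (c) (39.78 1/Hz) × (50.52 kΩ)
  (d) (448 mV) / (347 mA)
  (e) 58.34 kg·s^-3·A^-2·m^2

In SI base units:
  (a) V·A⁻¹ = J·C⁻¹·A⁻¹ = kg·m²·s⁻³·A⁻²
  (b) [kg·m²·s⁻³·A⁻¹] / [A] = kg·m²·s⁻³·A⁻²
  (c) [s] · [kg·m²·s⁻³·A⁻²] = kg·m²·s⁻²·A⁻²
  (d) [kg·m²·s⁻³·A⁻¹] / [A] = kg·m²·s⁻³·A⁻²
  (e) kg·m²·s⁻³·A⁻²
All reduce to kg·m²·s⁻³·A⁻² except (c), which is kg·m²·s⁻²·A⁻².

(c)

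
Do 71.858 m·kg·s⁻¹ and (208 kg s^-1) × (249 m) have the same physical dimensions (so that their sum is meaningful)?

Yes

Reduce each to base SI dimensions:
  71.858 m·kg·s⁻¹:  kg·m·s⁻¹
  (208 kg s^-1) × (249 m):  [kg·s⁻¹] · [m] = kg·m·s⁻¹
Both are kg·m·s⁻¹, so they have the same dimensions and can be added.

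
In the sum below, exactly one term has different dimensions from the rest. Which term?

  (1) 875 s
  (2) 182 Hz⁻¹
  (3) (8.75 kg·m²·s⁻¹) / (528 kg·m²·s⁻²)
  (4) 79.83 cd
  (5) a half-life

Reduce each to base SI dimensions:
  (1) s
  (2) Hz⁻¹ = (s⁻¹)⁻¹ = s
  (3) [kg·m²·s⁻¹] / [kg·m²·s⁻²] = s
  (4) cd
  (5) [half-life] = s
All reduce to s except (4), which is cd.

(4)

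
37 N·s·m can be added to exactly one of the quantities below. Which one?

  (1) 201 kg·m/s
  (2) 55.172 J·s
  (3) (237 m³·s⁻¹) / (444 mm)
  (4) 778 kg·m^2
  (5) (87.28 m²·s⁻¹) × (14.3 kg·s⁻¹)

(2)

Reference: N·m·s = kg·m·s⁻²·m·s = kg·m²·s⁻¹.
Each option:
  (1) kg·m·s⁻¹
  (2) J·s = N·m·s = kg·m²·s⁻¹  ← same
  (3) [m³·s⁻¹] / [m] = m²·s⁻¹
  (4) kg·m²
  (5) [m²·s⁻¹] · [kg·s⁻¹] = kg·m²·s⁻²
Only (2) matches kg·m²·s⁻¹.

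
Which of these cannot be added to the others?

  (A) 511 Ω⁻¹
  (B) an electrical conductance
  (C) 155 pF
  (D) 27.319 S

Expand each in SI base units:
  (A) Ω⁻¹ = (V·A⁻¹)⁻¹ = kg⁻¹·m⁻²·s³·A²
  (B) [electrical conductance] = kg⁻¹·m⁻²·s³·A²
  (C) F = C·V⁻¹ = kg⁻¹·m⁻²·s⁴·A²
  (D) S = Ω⁻¹ = kg⁻¹·m⁻²·s³·A²
All reduce to kg⁻¹·m⁻²·s³·A² except (C), which is kg⁻¹·m⁻²·s⁴·A².

(C)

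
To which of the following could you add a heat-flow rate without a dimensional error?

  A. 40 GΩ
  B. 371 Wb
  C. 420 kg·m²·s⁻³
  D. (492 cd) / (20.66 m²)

Reference: [heat-flow rate] = kg·m²·s⁻³.
Each option:
  A. Ω = V·A⁻¹ = kg·m²·s⁻³·A⁻²
  B. Wb = V·s = kg·m²·s⁻²·A⁻¹
  C. kg·m²·s⁻³  ← same
  D. [cd] / [m²] = m⁻²·cd
Only C. matches kg·m²·s⁻³.

C.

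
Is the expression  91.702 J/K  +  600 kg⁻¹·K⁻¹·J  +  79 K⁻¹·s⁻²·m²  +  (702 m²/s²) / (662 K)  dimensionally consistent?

No

Work out the base dimensions of each:
  91.702 J/K:  J·K⁻¹ = N·m·K⁻¹ = kg·m²·s⁻²·K⁻¹
  600 kg⁻¹·K⁻¹·J:  J·kg⁻¹·K⁻¹ = N·m·kg⁻¹·K⁻¹ = m²·s⁻²·K⁻¹
  79 K⁻¹·s⁻²·m²:  m²·s⁻²·K⁻¹
  (702 m²/s²) / (662 K):  [m²·s⁻²] / [K] = m²·s⁻²·K⁻¹
The terms do not share a single dimension (kg·m²·s⁻²·K⁻¹ vs m²·s⁻²·K⁻¹).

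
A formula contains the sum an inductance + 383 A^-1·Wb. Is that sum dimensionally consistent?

In SI base units:
  an inductance:  [inductance] = kg·m²·s⁻²·A⁻²
  383 A^-1·Wb:  Wb·A⁻¹ = V·s·A⁻¹ = kg·m²·s⁻²·A⁻²
Both are kg·m²·s⁻²·A⁻², so they have the same dimensions and can be added.

Yes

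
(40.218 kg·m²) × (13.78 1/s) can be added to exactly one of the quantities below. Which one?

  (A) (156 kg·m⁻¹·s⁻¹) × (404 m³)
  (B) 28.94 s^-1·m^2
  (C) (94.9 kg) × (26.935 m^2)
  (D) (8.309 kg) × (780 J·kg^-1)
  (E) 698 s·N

(A)

Reference: [kg·m²] · [s⁻¹] = kg·m²·s⁻¹.
Each option:
  (A) [kg·m⁻¹·s⁻¹] · [m³] = kg·m²·s⁻¹  ← same
  (B) m²·s⁻¹
  (C) [kg] · [m²] = kg·m²
  (D) [kg] · [m²·s⁻²] = kg·m²·s⁻²
  (E) N·s = kg·m·s⁻²·s = kg·m·s⁻¹
Only (A) matches kg·m²·s⁻¹.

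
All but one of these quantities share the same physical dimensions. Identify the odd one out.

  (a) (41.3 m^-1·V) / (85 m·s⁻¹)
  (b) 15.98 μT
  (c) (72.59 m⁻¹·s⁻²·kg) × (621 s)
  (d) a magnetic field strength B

(c)

Work out the base dimensions of each:
  (a) [kg·m·s⁻³·A⁻¹] / [m·s⁻¹] = kg·s⁻²·A⁻¹
  (b) T = Wb·m⁻² = kg·s⁻²·A⁻¹
  (c) [kg·m⁻¹·s⁻²] · [s] = kg·m⁻¹·s⁻¹
  (d) [magnetic field strength B] = kg·s⁻²·A⁻¹
All reduce to kg·s⁻²·A⁻¹ except (c), which is kg·m⁻¹·s⁻¹.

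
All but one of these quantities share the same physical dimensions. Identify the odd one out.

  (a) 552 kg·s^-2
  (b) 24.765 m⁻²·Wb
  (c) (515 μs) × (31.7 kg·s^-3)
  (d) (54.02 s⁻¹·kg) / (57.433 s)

(b)

Dimensions:
  (a) kg·s⁻²
  (b) Wb·m⁻² = V·s·m⁻² = kg·s⁻²·A⁻¹
  (c) [s] · [kg·s⁻³] = kg·s⁻²
  (d) [kg·s⁻¹] / [s] = kg·s⁻²
All reduce to kg·s⁻² except (b), which is kg·s⁻²·A⁻¹.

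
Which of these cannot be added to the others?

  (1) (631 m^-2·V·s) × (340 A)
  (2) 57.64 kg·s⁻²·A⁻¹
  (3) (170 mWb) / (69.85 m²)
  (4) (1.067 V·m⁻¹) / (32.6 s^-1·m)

(1)

Work out the base dimensions of each:
  (1) [kg·s⁻²·A⁻¹] · [A] = kg·s⁻²
  (2) kg·s⁻²·A⁻¹
  (3) [kg·m²·s⁻²·A⁻¹] / [m²] = kg·s⁻²·A⁻¹
  (4) [kg·m·s⁻³·A⁻¹] / [m·s⁻¹] = kg·s⁻²·A⁻¹
All reduce to kg·s⁻²·A⁻¹ except (1), which is kg·s⁻².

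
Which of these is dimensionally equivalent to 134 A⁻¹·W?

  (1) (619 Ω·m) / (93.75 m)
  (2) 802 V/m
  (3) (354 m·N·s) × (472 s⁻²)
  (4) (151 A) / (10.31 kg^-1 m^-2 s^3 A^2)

Reference: W·A⁻¹ = J·s⁻¹·A⁻¹ = kg·m²·s⁻³·A⁻¹.
Each option:
  (1) [kg·m³·s⁻³·A⁻²] / [m] = kg·m²·s⁻³·A⁻²
  (2) V·m⁻¹ = J·C⁻¹·m⁻¹ = kg·m·s⁻³·A⁻¹
  (3) [kg·m²·s⁻¹] · [s⁻²] = kg·m²·s⁻³
  (4) [A] / [kg⁻¹·m⁻²·s³·A²] = kg·m²·s⁻³·A⁻¹  ← same
Only (4) matches kg·m²·s⁻³·A⁻¹.

(4)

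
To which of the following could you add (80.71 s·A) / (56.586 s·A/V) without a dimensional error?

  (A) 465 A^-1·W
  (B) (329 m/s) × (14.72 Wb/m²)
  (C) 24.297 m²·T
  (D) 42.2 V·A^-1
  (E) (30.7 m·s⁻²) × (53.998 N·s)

(A)

Reference: [s·A] / [kg⁻¹·m⁻²·s⁴·A²] = kg·m²·s⁻³·A⁻¹.
Each option:
  (A) W·A⁻¹ = J·s⁻¹·A⁻¹ = kg·m²·s⁻³·A⁻¹  ← same
  (B) [m·s⁻¹] · [kg·s⁻²·A⁻¹] = kg·m·s⁻³·A⁻¹
  (C) T·m² = Wb·m⁻²·m² = kg·m²·s⁻²·A⁻¹
  (D) V·A⁻¹ = J·C⁻¹·A⁻¹ = kg·m²·s⁻³·A⁻²
  (E) [m·s⁻²] · [kg·m·s⁻¹] = kg·m²·s⁻³
Only (A) matches kg·m²·s⁻³·A⁻¹.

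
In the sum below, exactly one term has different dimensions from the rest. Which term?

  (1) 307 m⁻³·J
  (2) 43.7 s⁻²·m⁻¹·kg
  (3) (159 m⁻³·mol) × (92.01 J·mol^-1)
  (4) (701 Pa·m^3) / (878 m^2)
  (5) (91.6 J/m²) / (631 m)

(4)

Dimensions:
  (1) J·m⁻³ = N·m·m⁻³ = kg·m⁻¹·s⁻²
  (2) kg·m⁻¹·s⁻²
  (3) [m⁻³·mol] · [kg·m²·s⁻²·mol⁻¹] = kg·m⁻¹·s⁻²
  (4) [kg·m²·s⁻²] / [m²] = kg·s⁻²
  (5) [kg·s⁻²] / [m] = kg·m⁻¹·s⁻²
All reduce to kg·m⁻¹·s⁻² except (4), which is kg·s⁻².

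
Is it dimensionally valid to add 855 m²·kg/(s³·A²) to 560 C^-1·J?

No

In SI base units:
  855 m²·kg/(s³·A²):  kg·m²·s⁻³·A⁻²
  560 C^-1·J:  J·C⁻¹ = N·m·(s·A)⁻¹ = kg·m²·s⁻³·A⁻¹
kg·m²·s⁻³·A⁻² ≠ kg·m²·s⁻³·A⁻¹, so they cannot be added.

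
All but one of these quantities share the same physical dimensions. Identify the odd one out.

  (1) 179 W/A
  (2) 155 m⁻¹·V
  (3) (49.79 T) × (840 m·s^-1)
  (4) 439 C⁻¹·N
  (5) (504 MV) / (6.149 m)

(1)

In SI base units:
  (1) W·A⁻¹ = J·s⁻¹·A⁻¹ = kg·m²·s⁻³·A⁻¹
  (2) V·m⁻¹ = J·C⁻¹·m⁻¹ = kg·m·s⁻³·A⁻¹
  (3) [kg·s⁻²·A⁻¹] · [m·s⁻¹] = kg·m·s⁻³·A⁻¹
  (4) N·C⁻¹ = kg·m·s⁻²·(s·A)⁻¹ = kg·m·s⁻³·A⁻¹
  (5) [kg·m²·s⁻³·A⁻¹] / [m] = kg·m·s⁻³·A⁻¹
All reduce to kg·m·s⁻³·A⁻¹ except (1), which is kg·m²·s⁻³·A⁻¹.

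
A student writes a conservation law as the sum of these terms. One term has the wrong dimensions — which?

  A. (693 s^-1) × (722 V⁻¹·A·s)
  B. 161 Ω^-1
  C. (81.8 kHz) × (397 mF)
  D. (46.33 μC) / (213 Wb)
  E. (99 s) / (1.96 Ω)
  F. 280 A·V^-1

Work out the base dimensions of each:
  A. [s⁻¹] · [kg⁻¹·m⁻²·s⁴·A²] = kg⁻¹·m⁻²·s³·A²
  B. Ω⁻¹ = (V·A⁻¹)⁻¹ = kg⁻¹·m⁻²·s³·A²
  C. [s⁻¹] · [kg⁻¹·m⁻²·s⁴·A²] = kg⁻¹·m⁻²·s³·A²
  D. [s·A] / [kg·m²·s⁻²·A⁻¹] = kg⁻¹·m⁻²·s³·A²
  E. [s] / [kg·m²·s⁻³·A⁻²] = kg⁻¹·m⁻²·s⁴·A²
  F. A·V⁻¹ = A·(J·C⁻¹)⁻¹ = kg⁻¹·m⁻²·s³·A²
All reduce to kg⁻¹·m⁻²·s³·A² except E., which is kg⁻¹·m⁻²·s⁴·A².

E.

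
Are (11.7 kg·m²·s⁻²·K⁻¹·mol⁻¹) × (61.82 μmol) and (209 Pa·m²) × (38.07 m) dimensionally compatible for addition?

Reduce each to base SI dimensions:
  (11.7 kg·m²·s⁻²·K⁻¹·mol⁻¹) × (61.82 μmol):  [kg·m²·s⁻²·K⁻¹·mol⁻¹] · [mol] = kg·m²·s⁻²·K⁻¹
  (209 Pa·m²) × (38.07 m):  [kg·m·s⁻²] · [m] = kg·m²·s⁻²
kg·m²·s⁻²·K⁻¹ ≠ kg·m²·s⁻², so they cannot be added.

No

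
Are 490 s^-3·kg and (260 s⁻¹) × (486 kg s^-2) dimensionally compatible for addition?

In SI base units:
  490 s^-3·kg:  kg·s⁻³
  (260 s⁻¹) × (486 kg s^-2):  [s⁻¹] · [kg·s⁻²] = kg·s⁻³
Both are kg·s⁻³, so they have the same dimensions and can be added.

Yes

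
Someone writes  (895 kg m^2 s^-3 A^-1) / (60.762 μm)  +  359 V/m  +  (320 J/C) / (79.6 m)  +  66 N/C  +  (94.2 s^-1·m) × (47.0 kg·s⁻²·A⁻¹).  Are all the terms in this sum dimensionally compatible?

Reduce each to base SI dimensions:
  (895 kg m^2 s^-3 A^-1) / (60.762 μm):  [kg·m²·s⁻³·A⁻¹] / [m] = kg·m·s⁻³·A⁻¹
  359 V/m:  V·m⁻¹ = J·C⁻¹·m⁻¹ = kg·m·s⁻³·A⁻¹
  (320 J/C) / (79.6 m):  [kg·m²·s⁻³·A⁻¹] / [m] = kg·m·s⁻³·A⁻¹
  66 N/C:  N·C⁻¹ = kg·m·s⁻²·(s·A)⁻¹ = kg·m·s⁻³·A⁻¹
  (94.2 s^-1·m) × (47.0 kg·s⁻²·A⁻¹):  [m·s⁻¹] · [kg·s⁻²·A⁻¹] = kg·m·s⁻³·A⁻¹
Every term reduces to kg·m·s⁻³·A⁻¹.

Yes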